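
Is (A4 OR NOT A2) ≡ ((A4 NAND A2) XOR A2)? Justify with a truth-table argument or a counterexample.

Yes, they are equivalent — the two output columns agree on all 4 assignments:
A4 | A2 | Expression 1 | Expression 2
-------------------------------------
0 | 0 | 1 | 1
0 | 1 | 0 | 0
1 | 0 | 1 | 1
1 | 1 | 1 | 1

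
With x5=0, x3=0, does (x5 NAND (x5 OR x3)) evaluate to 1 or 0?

Substituting: (0 NAND (0 OR 0))
= 1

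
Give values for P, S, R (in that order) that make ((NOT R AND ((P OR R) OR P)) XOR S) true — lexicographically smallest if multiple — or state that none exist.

P=0, S=1, R=0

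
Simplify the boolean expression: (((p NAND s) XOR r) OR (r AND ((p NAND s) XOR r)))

By absorption (E OR (E AND v) = E):
= ((p NAND s) XOR r)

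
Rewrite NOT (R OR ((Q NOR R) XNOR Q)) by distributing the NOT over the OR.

NOT R AND NOT ((Q NOR R) XNOR Q)
De Morgan's: NOT(OR of terms) = AND of negations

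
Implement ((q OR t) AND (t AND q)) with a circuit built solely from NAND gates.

((((q NAND q) NAND (t NAND t)) NAND ((t NAND q) NAND (t NAND q))) NAND (((q NAND q) NAND (t NAND t)) NAND ((t NAND q) NAND (t NAND q))))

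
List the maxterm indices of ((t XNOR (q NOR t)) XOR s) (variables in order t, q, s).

ΠM(0, 3, 4, 6) = (t OR q OR s) AND (t OR NOT q OR NOT s) AND (NOT t OR q OR s) AND (NOT t OR NOT q OR s)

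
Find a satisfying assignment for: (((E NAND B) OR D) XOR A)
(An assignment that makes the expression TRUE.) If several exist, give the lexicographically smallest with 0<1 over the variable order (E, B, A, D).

E=0, B=0, A=0, D=0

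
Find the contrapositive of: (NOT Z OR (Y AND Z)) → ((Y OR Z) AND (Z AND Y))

Contrapositive: NOT ((Y OR Z) AND (Z AND Y)) → NOT (NOT Z OR (Y AND Z))
Note: A statement and its contrapositive are logically equivalent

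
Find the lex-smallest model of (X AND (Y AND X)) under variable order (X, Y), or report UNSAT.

X=1, Y=1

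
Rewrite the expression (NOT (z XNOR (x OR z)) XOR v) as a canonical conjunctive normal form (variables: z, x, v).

(z OR x OR v) AND (z OR NOT x OR NOT v) AND (NOT z OR x OR v) AND (NOT z OR NOT x OR v)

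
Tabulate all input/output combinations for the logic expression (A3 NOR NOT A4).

A3 | A4 | Output
----------------
0 | 0 | 0
0 | 1 | 1
1 | 0 | 0
1 | 1 | 0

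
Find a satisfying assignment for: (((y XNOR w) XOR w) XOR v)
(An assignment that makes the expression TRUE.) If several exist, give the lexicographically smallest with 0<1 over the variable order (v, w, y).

v=0, w=0, y=0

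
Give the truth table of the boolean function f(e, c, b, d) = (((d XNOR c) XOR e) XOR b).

e | c | b | d | Output
----------------------
0 | 0 | 0 | 0 | 1
0 | 0 | 0 | 1 | 0
0 | 0 | 1 | 0 | 0
0 | 0 | 1 | 1 | 1
0 | 1 | 0 | 0 | 0
0 | 1 | 0 | 1 | 1
0 | 1 | 1 | 0 | 1
0 | 1 | 1 | 1 | 0
1 | 0 | 0 | 0 | 0
1 | 0 | 0 | 1 | 1
1 | 0 | 1 | 0 | 1
1 | 0 | 1 | 1 | 0
1 | 1 | 0 | 0 | 1
1 | 1 | 0 | 1 | 0
1 | 1 | 1 | 0 | 0
1 | 1 | 1 | 1 | 1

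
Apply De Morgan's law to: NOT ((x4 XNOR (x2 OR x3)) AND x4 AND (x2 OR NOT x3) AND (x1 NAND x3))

NOT (x4 XNOR (x2 OR x3)) OR NOT x4 OR NOT (x2 OR NOT x3) OR NOT (x1 NAND x3)
De Morgan's: NOT(AND of terms) = OR of negations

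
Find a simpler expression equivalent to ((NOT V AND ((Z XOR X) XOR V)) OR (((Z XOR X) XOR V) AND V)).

By distribution ((E AND v) OR (E AND NOT v) = E):
= ((Z XOR X) XOR V)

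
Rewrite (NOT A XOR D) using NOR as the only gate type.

(((((A NOR A) NOR D) NOR ((A NOR A) NOR D)) NOR (((A NOR A) NOR D) NOR ((A NOR A) NOR D))) NOR (((((A NOR A) NOR (A NOR A)) NOR (D NOR D)) NOR (((A NOR A) NOR (A NOR A)) NOR (D NOR D))) NOR ((((A NOR A) NOR (A NOR A)) NOR (D NOR D)) NOR (((A NOR A) NOR (A NOR A)) NOR (D NOR D)))))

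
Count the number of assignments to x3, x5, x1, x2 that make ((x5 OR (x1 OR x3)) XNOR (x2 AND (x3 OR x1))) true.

Satisfying assignments: (0,0,0,0), (0,0,0,1), (0,0,1,1), (0,1,1,1), (1,0,0,1), (1,0,1,1), (1,1,0,1), (1,1,1,1)
Count: 8 out of 16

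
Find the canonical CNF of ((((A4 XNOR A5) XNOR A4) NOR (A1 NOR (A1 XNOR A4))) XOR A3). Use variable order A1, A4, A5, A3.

(A1 OR A4 OR A5 OR NOT A3) AND (A1 OR A4 OR NOT A5 OR A3) AND (A1 OR NOT A4 OR A5 OR A3) AND (A1 OR NOT A4 OR NOT A5 OR A3) AND (NOT A1 OR A4 OR A5 OR NOT A3) AND (NOT A1 OR A4 OR NOT A5 OR A3) AND (NOT A1 OR NOT A4 OR A5 OR NOT A3) AND (NOT A1 OR NOT A4 OR NOT A5 OR A3)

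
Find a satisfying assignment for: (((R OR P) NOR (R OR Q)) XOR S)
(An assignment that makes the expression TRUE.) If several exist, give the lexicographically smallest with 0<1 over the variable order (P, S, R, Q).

P=0, S=0, R=0, Q=0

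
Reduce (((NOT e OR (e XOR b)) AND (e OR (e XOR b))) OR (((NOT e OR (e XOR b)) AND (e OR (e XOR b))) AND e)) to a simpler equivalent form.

By absorption (E OR (E AND v) = E) then distribution ((E OR v) AND (E OR NOT v) = E):
= (e XOR b)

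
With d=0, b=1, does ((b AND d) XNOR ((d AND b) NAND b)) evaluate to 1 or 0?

Substituting: ((1 AND 0) XNOR ((0 AND 1) NAND 1))
= 0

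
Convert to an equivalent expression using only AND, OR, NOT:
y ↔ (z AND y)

(y AND (z AND y)) OR (NOT y AND NOT (z AND y))
(Biconditional = both true or both false)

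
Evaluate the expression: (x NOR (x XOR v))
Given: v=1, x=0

Substituting: (0 NOR (0 XOR 1))
= 0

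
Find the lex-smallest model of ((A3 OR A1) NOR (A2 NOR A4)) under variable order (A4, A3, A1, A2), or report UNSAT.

A4=0, A3=0, A1=0, A2=1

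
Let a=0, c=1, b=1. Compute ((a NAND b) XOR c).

Substituting: ((0 NAND 1) XOR 1)
= 0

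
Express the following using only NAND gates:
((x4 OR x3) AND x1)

((((x4 NAND x4) NAND (x3 NAND x3)) NAND x1) NAND (((x4 NAND x4) NAND (x3 NAND x3)) NAND x1))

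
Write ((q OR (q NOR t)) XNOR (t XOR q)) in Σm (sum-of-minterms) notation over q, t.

Σm(2) = (q AND NOT t)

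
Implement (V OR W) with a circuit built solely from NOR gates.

((V NOR W) NOR (V NOR W))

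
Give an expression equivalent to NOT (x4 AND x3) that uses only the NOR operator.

(((x4 NOR x4) NOR (x3 NOR x3)) NOR ((x4 NOR x4) NOR (x3 NOR x3)))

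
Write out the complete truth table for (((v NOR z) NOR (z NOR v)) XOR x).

v | z | x | Output
------------------
0 | 0 | 0 | 0
0 | 0 | 1 | 1
0 | 1 | 0 | 1
0 | 1 | 1 | 0
1 | 0 | 0 | 1
1 | 0 | 1 | 0
1 | 1 | 0 | 1
1 | 1 | 1 | 0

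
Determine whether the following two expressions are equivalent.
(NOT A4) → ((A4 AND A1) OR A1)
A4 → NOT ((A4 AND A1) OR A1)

No, Inverse is not equivalent to original (counterexample: A4=0, A1=0)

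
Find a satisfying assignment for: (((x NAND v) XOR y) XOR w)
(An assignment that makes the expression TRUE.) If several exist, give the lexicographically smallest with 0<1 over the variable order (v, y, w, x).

v=0, y=0, w=0, x=0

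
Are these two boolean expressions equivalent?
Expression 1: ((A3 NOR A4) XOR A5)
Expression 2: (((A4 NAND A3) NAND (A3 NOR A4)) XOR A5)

No. Counterexample: with A4=0, A5=0, A3=0, Expression 1 = 1 but Expression 2 = 0.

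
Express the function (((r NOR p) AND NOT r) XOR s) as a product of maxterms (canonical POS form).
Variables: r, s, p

ΠM(1, 2, 4, 5) = (r OR s OR NOT p) AND (r OR NOT s OR p) AND (NOT r OR s OR p) AND (NOT r OR s OR NOT p)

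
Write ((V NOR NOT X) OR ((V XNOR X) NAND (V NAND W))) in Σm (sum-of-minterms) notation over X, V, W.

Σm(2, 3, 4, 5, 7) = (NOT X AND V AND NOT W) OR (NOT X AND V AND W) OR (X AND NOT V AND NOT W) OR (X AND NOT V AND W) OR (X AND V AND W)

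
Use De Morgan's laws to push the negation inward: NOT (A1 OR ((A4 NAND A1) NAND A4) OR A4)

NOT A1 AND NOT ((A4 NAND A1) NAND A4) AND NOT A4
De Morgan's: NOT(OR of terms) = AND of negations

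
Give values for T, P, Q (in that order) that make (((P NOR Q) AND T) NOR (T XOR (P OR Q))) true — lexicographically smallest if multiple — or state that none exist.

T=0, P=0, Q=0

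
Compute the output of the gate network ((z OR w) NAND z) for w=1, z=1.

Substituting: ((1 OR 1) NAND 1)
= 0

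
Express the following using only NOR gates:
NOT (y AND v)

(((y NOR y) NOR (v NOR v)) NOR ((y NOR y) NOR (v NOR v)))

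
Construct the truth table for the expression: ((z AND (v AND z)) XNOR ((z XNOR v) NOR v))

v | z | Output
--------------
0 | 0 | 1
0 | 1 | 0
1 | 0 | 1
1 | 1 | 0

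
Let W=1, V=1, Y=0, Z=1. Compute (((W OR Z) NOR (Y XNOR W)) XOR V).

Substituting: (((1 OR 1) NOR (0 XNOR 1)) XOR 1)
= 1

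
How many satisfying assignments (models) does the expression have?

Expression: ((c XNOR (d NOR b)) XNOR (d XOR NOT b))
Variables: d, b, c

Satisfying assignments: (0,0,1), (0,1,1), (1,0,1), (1,1,0)
Count: 4 out of 8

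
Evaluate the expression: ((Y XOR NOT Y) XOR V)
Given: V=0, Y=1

Substituting: ((1 XOR NOT 1) XOR 0)
= 1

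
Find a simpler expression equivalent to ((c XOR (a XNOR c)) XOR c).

By XOR self-cancellation ((E XOR v) XOR v = E):
= (a XNOR c)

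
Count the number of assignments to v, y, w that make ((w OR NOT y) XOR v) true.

Satisfying assignments: (0,0,0), (0,0,1), (0,1,1), (1,1,0)
Count: 4 out of 8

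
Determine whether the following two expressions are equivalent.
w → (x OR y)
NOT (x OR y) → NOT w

Yes, Contrapositive is always equivalent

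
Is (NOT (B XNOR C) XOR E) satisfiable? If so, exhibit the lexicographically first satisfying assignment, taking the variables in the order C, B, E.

C=0, B=0, E=1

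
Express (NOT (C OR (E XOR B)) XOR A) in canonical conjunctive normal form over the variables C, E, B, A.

(C OR E OR B OR NOT A) AND (C OR E OR NOT B OR A) AND (C OR NOT E OR B OR A) AND (C OR NOT E OR NOT B OR NOT A) AND (NOT C OR E OR B OR A) AND (NOT C OR E OR NOT B OR A) AND (NOT C OR NOT E OR B OR A) AND (NOT C OR NOT E OR NOT B OR A)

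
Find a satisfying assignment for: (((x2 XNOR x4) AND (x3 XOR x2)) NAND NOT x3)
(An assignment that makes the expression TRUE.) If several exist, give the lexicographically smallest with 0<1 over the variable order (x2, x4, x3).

x2=0, x4=0, x3=0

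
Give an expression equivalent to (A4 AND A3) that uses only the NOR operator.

((A4 NOR A4) NOR (A3 NOR A3))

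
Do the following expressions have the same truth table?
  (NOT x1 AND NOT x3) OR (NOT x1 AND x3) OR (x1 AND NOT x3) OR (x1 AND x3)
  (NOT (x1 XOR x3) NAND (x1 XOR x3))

Yes, they are equivalent — the two output columns agree on all 4 assignments:
x1 | x3 | Expression 1 | Expression 2
-------------------------------------
0 | 0 | 1 | 1
0 | 1 | 1 | 1
1 | 0 | 1 | 1
1 | 1 | 1 | 1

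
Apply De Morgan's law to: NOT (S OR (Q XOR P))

NOT S AND NOT (Q XOR P)
De Morgan's: NOT(OR of terms) = AND of negations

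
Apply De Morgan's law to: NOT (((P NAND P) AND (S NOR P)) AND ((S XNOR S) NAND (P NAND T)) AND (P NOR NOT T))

NOT ((P NAND P) AND (S NOR P)) OR NOT ((S XNOR S) NAND (P NAND T)) OR NOT (P NOR NOT T)
De Morgan's: NOT(AND of terms) = OR of negations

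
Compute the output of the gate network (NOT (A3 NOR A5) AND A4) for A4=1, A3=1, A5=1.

Substituting: (NOT (1 NOR 1) AND 1)
= 1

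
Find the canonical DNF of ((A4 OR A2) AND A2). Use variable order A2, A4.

(A2 AND NOT A4) OR (A2 AND A4)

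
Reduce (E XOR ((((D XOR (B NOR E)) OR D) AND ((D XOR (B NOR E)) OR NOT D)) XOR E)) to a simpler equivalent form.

By XOR self-cancellation ((E XOR v) XOR v = E) then distribution ((E OR v) AND (E OR NOT v) = E):
= (D XOR (B NOR E))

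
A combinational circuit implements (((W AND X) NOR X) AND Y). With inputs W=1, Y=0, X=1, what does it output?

Substituting: (((1 AND 1) NOR 1) AND 0)
= 0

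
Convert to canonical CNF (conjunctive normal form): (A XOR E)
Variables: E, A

(E OR A) AND (NOT E OR NOT A)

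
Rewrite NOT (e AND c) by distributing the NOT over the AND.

NOT e OR NOT c
De Morgan's: NOT(AND of terms) = OR of negations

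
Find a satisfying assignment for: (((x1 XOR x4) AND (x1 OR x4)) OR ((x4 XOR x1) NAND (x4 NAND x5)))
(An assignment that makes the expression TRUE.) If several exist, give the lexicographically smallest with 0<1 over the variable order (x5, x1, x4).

x5=0, x1=0, x4=0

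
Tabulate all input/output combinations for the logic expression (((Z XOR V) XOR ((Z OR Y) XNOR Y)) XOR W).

Z | Y | W | V | Output
----------------------
0 | 0 | 0 | 0 | 1
0 | 0 | 0 | 1 | 0
0 | 0 | 1 | 0 | 0
0 | 0 | 1 | 1 | 1
0 | 1 | 0 | 0 | 1
0 | 1 | 0 | 1 | 0
0 | 1 | 1 | 0 | 0
0 | 1 | 1 | 1 | 1
1 | 0 | 0 | 0 | 1
1 | 0 | 0 | 1 | 0
1 | 0 | 1 | 0 | 0
1 | 0 | 1 | 1 | 1
1 | 1 | 0 | 0 | 0
1 | 1 | 0 | 1 | 1
1 | 1 | 1 | 0 | 1
1 | 1 | 1 | 1 | 0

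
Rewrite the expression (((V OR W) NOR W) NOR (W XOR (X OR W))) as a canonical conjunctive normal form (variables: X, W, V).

(X OR W OR V) AND (NOT X OR W OR V) AND (NOT X OR W OR NOT V)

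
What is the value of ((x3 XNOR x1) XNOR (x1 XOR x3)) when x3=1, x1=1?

Substituting: ((1 XNOR 1) XNOR (1 XOR 1))
= 0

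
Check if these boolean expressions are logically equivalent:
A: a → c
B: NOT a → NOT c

No, Inverse is not equivalent to original (counterexample: c=0, a=1)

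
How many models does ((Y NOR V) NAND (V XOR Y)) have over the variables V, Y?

Satisfying assignments: (0,0), (0,1), (1,0), (1,1)
Count: 4 out of 4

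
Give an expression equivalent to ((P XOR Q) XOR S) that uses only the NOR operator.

((((((((P NOR Q) NOR (P NOR Q)) NOR ((P NOR Q) NOR (P NOR Q))) NOR ((((P NOR P) NOR (Q NOR Q)) NOR ((P NOR P) NOR (Q NOR Q))) NOR (((P NOR P) NOR (Q NOR Q)) NOR ((P NOR P) NOR (Q NOR Q))))) NOR S) NOR (((((P NOR Q) NOR (P NOR Q)) NOR ((P NOR Q) NOR (P NOR Q))) NOR ((((P NOR P) NOR (Q NOR Q)) NOR ((P NOR P) NOR (Q NOR Q))) NOR (((P NOR P) NOR (Q NOR Q)) NOR ((P NOR P) NOR (Q NOR Q))))) NOR S)) NOR ((((((P NOR Q) NOR (P NOR Q)) NOR ((P NOR Q) NOR (P NOR Q))) NOR ((((P NOR P) NOR (Q NOR Q)) NOR ((P NOR P) NOR (Q NOR Q))) NOR (((P NOR P) NOR (Q NOR Q)) NOR ((P NOR P) NOR (Q NOR Q))))) NOR S) NOR (((((P NOR Q) NOR (P NOR Q)) NOR ((P NOR Q) NOR (P NOR Q))) NOR ((((P NOR P) NOR (Q NOR Q)) NOR ((P NOR P) NOR (Q NOR Q))) NOR (((P NOR P) NOR (Q NOR Q)) NOR ((P NOR P) NOR (Q NOR Q))))) NOR S))) NOR ((((((((P NOR Q) NOR (P NOR Q)) NOR ((P NOR Q) NOR (P NOR Q))) NOR ((((P NOR P) NOR (Q NOR Q)) NOR ((P NOR P) NOR (Q NOR Q))) NOR (((P NOR P) NOR (Q NOR Q)) NOR ((P NOR P) NOR (Q NOR Q))))) NOR ((((P NOR Q) NOR (P NOR Q)) NOR ((P NOR Q) NOR (P NOR Q))) NOR ((((P NOR P) NOR (Q NOR Q)) NOR ((P NOR P) NOR (Q NOR Q))) NOR (((P NOR P) NOR (Q NOR Q)) NOR ((P NOR P) NOR (Q NOR Q)))))) NOR (S NOR S)) NOR ((((((P NOR Q) NOR (P NOR Q)) NOR ((P NOR Q) NOR (P NOR Q))) NOR ((((P NOR P) NOR (Q NOR Q)) NOR ((P NOR P) NOR (Q NOR Q))) NOR (((P NOR P) NOR (Q NOR Q)) NOR ((P NOR P) NOR (Q NOR Q))))) NOR ((((P NOR Q) NOR (P NOR Q)) NOR ((P NOR Q) NOR (P NOR Q))) NOR ((((P NOR P) NOR (Q NOR Q)) NOR ((P NOR P) NOR (Q NOR Q))) NOR (((P NOR P) NOR (Q NOR Q)) NOR ((P NOR P) NOR (Q NOR Q)))))) NOR (S NOR S))) NOR (((((((P NOR Q) NOR (P NOR Q)) NOR ((P NOR Q) NOR (P NOR Q))) NOR ((((P NOR P) NOR (Q NOR Q)) NOR ((P NOR P) NOR (Q NOR Q))) NOR (((P NOR P) NOR (Q NOR Q)) NOR ((P NOR P) NOR (Q NOR Q))))) NOR ((((P NOR Q) NOR (P NOR Q)) NOR ((P NOR Q) NOR (P NOR Q))) NOR ((((P NOR P) NOR (Q NOR Q)) NOR ((P NOR P) NOR (Q NOR Q))) NOR (((P NOR P) NOR (Q NOR Q)) NOR ((P NOR P) NOR (Q NOR Q)))))) NOR (S NOR S)) NOR ((((((P NOR Q) NOR (P NOR Q)) NOR ((P NOR Q) NOR (P NOR Q))) NOR ((((P NOR P) NOR (Q NOR Q)) NOR ((P NOR P) NOR (Q NOR Q))) NOR (((P NOR P) NOR (Q NOR Q)) NOR ((P NOR P) NOR (Q NOR Q))))) NOR ((((P NOR Q) NOR (P NOR Q)) NOR ((P NOR Q) NOR (P NOR Q))) NOR ((((P NOR P) NOR (Q NOR Q)) NOR ((P NOR P) NOR (Q NOR Q))) NOR (((P NOR P) NOR (Q NOR Q)) NOR ((P NOR P) NOR (Q NOR Q)))))) NOR (S NOR S)))))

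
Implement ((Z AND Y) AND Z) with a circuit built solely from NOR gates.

((((Z NOR Z) NOR (Y NOR Y)) NOR ((Z NOR Z) NOR (Y NOR Y))) NOR (Z NOR Z))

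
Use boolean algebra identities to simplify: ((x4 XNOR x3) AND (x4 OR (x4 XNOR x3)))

By absorption (E AND (E OR v) = E):
= (x4 XNOR x3)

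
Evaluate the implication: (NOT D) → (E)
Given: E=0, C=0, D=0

Antecedent (NOT D) = 1; consequent (E) = 0.
1 → 0 = 0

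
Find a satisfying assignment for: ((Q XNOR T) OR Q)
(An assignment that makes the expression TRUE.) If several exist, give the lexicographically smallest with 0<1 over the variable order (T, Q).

T=0, Q=0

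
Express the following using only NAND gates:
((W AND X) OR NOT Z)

((((W NAND X) NAND (W NAND X)) NAND ((W NAND X) NAND (W NAND X))) NAND ((Z NAND Z) NAND (Z NAND Z)))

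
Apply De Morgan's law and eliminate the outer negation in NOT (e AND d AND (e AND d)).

NOT e OR NOT d OR NOT (e AND d)
De Morgan's: NOT(AND of terms) = OR of negations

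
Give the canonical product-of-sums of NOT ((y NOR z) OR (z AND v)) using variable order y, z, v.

ΠM(0, 1, 3, 7) = (y OR z OR v) AND (y OR z OR NOT v) AND (y OR NOT z OR NOT v) AND (NOT y OR NOT z OR NOT v)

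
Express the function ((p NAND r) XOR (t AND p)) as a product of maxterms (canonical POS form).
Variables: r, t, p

ΠM(3, 5) = (r OR NOT t OR NOT p) AND (NOT r OR t OR NOT p)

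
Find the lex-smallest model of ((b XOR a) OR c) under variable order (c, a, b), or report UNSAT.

c=0, a=0, b=1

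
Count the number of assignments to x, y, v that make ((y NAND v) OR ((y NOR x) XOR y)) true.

Satisfying assignments: (0,0,0), (0,0,1), (0,1,0), (0,1,1), (1,0,0), (1,0,1), (1,1,0), (1,1,1)
Count: 8 out of 8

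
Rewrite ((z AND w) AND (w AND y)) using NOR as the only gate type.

((((z NOR z) NOR (w NOR w)) NOR ((z NOR z) NOR (w NOR w))) NOR (((w NOR w) NOR (y NOR y)) NOR ((w NOR w) NOR (y NOR y))))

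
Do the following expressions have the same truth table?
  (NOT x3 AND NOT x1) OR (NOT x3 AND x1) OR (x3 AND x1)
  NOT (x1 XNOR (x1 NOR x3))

Yes, they are equivalent — the two output columns agree on all 4 assignments:
x3 | x1 | Expression 1 | Expression 2
-------------------------------------
0 | 0 | 1 | 1
0 | 1 | 1 | 1
1 | 0 | 0 | 0
1 | 1 | 1 | 1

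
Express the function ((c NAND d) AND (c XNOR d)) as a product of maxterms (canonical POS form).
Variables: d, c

ΠM(1, 2, 3) = (d OR NOT c) AND (NOT d OR c) AND (NOT d OR NOT c)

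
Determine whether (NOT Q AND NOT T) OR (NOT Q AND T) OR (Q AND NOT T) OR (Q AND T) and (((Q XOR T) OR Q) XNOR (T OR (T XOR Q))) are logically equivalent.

Yes, they are equivalent — the two output columns agree on all 4 assignments:
Q | T | Expression 1 | Expression 2
-----------------------------------
0 | 0 | 1 | 1
0 | 1 | 1 | 1
1 | 0 | 1 | 1
1 | 1 | 1 | 1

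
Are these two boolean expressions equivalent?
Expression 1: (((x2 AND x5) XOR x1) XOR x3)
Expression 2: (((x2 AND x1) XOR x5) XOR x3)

No. Counterexample: with x5=0, x2=0, x1=1, x3=0, Expression 1 = 1 but Expression 2 = 0.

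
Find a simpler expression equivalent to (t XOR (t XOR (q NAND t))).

By XOR self-cancellation ((E XOR v) XOR v = E):
= (q NAND t)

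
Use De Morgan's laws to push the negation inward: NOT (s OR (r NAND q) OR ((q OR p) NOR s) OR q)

NOT s AND NOT (r NAND q) AND NOT ((q OR p) NOR s) AND NOT q
De Morgan's: NOT(OR of terms) = AND of negations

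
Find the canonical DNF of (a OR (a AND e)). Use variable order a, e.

(a AND NOT e) OR (a AND e)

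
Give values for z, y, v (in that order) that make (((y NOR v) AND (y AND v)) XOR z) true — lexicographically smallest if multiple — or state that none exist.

z=1, y=0, v=0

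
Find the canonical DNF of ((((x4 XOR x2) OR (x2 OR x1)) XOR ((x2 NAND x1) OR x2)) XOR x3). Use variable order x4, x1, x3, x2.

(NOT x4 AND NOT x1 AND NOT x3 AND NOT x2) OR (NOT x4 AND NOT x1 AND x3 AND x2) OR (NOT x4 AND x1 AND x3 AND NOT x2) OR (NOT x4 AND x1 AND x3 AND x2) OR (x4 AND NOT x1 AND x3 AND NOT x2) OR (x4 AND NOT x1 AND x3 AND x2) OR (x4 AND x1 AND x3 AND NOT x2) OR (x4 AND x1 AND x3 AND x2)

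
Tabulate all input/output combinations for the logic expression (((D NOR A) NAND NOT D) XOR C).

D | A | C | Output
------------------
0 | 0 | 0 | 0
0 | 0 | 1 | 1
0 | 1 | 0 | 1
0 | 1 | 1 | 0
1 | 0 | 0 | 1
1 | 0 | 1 | 0
1 | 1 | 0 | 1
1 | 1 | 1 | 0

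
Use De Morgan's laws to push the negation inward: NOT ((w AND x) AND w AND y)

NOT (w AND x) OR NOT w OR NOT y
De Morgan's: NOT(AND of terms) = OR of negations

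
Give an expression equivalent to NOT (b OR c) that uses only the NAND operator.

(((b NAND b) NAND (c NAND c)) NAND ((b NAND b) NAND (c NAND c)))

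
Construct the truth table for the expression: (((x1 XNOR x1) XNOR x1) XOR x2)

x1 | x2 | Output
----------------
0 | 0 | 0
0 | 1 | 1
1 | 0 | 1
1 | 1 | 0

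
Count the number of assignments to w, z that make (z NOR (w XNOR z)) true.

Satisfying assignments: (1,0)
Count: 1 out of 4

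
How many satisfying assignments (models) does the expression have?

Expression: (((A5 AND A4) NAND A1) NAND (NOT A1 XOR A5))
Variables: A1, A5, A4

Satisfying assignments: (0,1,0), (0,1,1), (1,0,0), (1,0,1), (1,1,1)
Count: 5 out of 8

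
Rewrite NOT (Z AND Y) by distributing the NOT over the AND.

NOT Z OR NOT Y
De Morgan's: NOT(AND of terms) = OR of negations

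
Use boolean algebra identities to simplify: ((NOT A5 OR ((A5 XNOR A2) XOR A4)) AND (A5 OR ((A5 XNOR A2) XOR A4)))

By distribution ((E OR v) AND (E OR NOT v) = E):
= ((A5 XNOR A2) XOR A4)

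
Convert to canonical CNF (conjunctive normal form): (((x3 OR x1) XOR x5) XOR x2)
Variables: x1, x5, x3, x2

(x1 OR x5 OR x3 OR x2) AND (x1 OR x5 OR NOT x3 OR NOT x2) AND (x1 OR NOT x5 OR x3 OR NOT x2) AND (x1 OR NOT x5 OR NOT x3 OR x2) AND (NOT x1 OR x5 OR x3 OR NOT x2) AND (NOT x1 OR x5 OR NOT x3 OR NOT x2) AND (NOT x1 OR NOT x5 OR x3 OR x2) AND (NOT x1 OR NOT x5 OR NOT x3 OR x2)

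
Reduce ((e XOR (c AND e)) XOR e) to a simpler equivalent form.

By XOR self-cancellation ((E XOR v) XOR v = E):
= (c AND e)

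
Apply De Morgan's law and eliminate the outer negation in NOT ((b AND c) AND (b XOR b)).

NOT (b AND c) OR NOT (b XOR b)
De Morgan's: NOT(AND of terms) = OR of negations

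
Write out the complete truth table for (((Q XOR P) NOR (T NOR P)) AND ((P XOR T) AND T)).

Q | T | P | Output
------------------
0 | 0 | 0 | 0
0 | 0 | 1 | 0
0 | 1 | 0 | 1
0 | 1 | 1 | 0
1 | 0 | 0 | 0
1 | 0 | 1 | 0
1 | 1 | 0 | 0
1 | 1 | 1 | 0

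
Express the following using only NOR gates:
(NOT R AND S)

(((R NOR R) NOR (R NOR R)) NOR (S NOR S))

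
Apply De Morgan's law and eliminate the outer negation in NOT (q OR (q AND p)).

NOT q AND NOT (q AND p)
De Morgan's: NOT(OR of terms) = AND of negations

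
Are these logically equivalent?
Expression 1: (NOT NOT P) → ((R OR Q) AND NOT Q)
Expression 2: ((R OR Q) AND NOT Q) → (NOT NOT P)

No, Converse is not equivalent to original (counterexample: R=0, Q=0, P=1)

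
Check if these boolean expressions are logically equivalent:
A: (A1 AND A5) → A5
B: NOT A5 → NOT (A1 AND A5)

Yes, Contrapositive is always equivalent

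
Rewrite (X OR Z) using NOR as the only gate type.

((X NOR Z) NOR (X NOR Z))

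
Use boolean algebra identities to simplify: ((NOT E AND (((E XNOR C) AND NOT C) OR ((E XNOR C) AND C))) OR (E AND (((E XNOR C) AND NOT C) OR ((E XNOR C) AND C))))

By distribution ((E AND v) OR (E AND NOT v) = E) then distribution ((E AND v) OR (E AND NOT v) = E):
= (E XNOR C)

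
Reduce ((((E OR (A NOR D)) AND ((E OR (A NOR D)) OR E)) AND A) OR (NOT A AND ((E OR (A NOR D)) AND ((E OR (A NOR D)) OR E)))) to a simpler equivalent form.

By distribution ((E AND v) OR (E AND NOT v) = E) then absorption (E AND (E OR v) = E):
= (E OR (A NOR D))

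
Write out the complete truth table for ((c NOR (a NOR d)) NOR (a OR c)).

d | c | a | Output
------------------
0 | 0 | 0 | 1
0 | 0 | 1 | 0
0 | 1 | 0 | 0
0 | 1 | 1 | 0
1 | 0 | 0 | 0
1 | 0 | 1 | 0
1 | 1 | 0 | 0
1 | 1 | 1 | 0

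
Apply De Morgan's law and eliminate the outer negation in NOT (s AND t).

NOT s OR NOT t
De Morgan's: NOT(AND of terms) = OR of negations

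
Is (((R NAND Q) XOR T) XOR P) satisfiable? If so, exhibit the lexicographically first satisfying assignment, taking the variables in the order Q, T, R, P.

Q=0, T=0, R=0, P=0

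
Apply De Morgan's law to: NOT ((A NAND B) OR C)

NOT (A NAND B) AND NOT C
De Morgan's: NOT(OR of terms) = AND of negations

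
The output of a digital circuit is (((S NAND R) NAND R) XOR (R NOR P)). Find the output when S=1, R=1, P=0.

Substituting: (((1 NAND 1) NAND 1) XOR (1 NOR 0))
= 1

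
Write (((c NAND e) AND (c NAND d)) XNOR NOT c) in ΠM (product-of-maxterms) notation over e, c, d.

ΠM(2) = (e OR NOT c OR d)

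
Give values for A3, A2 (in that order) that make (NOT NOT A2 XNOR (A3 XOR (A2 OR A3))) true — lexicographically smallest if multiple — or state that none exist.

A3=0, A2=0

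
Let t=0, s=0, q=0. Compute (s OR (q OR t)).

Substituting: (0 OR (0 OR 0))
= 0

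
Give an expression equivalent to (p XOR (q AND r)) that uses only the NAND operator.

((p NAND (p NAND ((q NAND r) NAND (q NAND r)))) NAND (((q NAND r) NAND (q NAND r)) NAND (p NAND ((q NAND r) NAND (q NAND r)))))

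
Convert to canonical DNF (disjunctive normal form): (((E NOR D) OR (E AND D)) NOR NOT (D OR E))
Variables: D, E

(NOT D AND E) OR (D AND NOT E)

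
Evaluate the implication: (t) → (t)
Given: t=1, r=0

Antecedent (t) = 1; consequent (t) = 1.
1 → 1 = 1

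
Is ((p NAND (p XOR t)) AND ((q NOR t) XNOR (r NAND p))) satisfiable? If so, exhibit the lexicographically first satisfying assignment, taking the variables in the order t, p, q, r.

t=0, p=0, q=0, r=0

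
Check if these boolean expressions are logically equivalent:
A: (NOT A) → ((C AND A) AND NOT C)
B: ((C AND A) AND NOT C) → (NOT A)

No, Converse is not equivalent to original (counterexample: A=0, C=0)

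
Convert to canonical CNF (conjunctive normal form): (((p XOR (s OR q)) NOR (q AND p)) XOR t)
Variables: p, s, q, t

(p OR s OR q OR NOT t) AND (p OR s OR NOT q OR t) AND (p OR NOT s OR q OR t) AND (p OR NOT s OR NOT q OR t) AND (NOT p OR s OR q OR t) AND (NOT p OR s OR NOT q OR t) AND (NOT p OR NOT s OR q OR NOT t) AND (NOT p OR NOT s OR NOT q OR t)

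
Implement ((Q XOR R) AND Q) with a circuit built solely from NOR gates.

((((((Q NOR R) NOR (Q NOR R)) NOR ((Q NOR R) NOR (Q NOR R))) NOR ((((Q NOR Q) NOR (R NOR R)) NOR ((Q NOR Q) NOR (R NOR R))) NOR (((Q NOR Q) NOR (R NOR R)) NOR ((Q NOR Q) NOR (R NOR R))))) NOR ((((Q NOR R) NOR (Q NOR R)) NOR ((Q NOR R) NOR (Q NOR R))) NOR ((((Q NOR Q) NOR (R NOR R)) NOR ((Q NOR Q) NOR (R NOR R))) NOR (((Q NOR Q) NOR (R NOR R)) NOR ((Q NOR Q) NOR (R NOR R)))))) NOR (Q NOR Q))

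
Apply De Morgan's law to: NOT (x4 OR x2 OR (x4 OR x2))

NOT x4 AND NOT x2 AND NOT (x4 OR x2)
De Morgan's: NOT(OR of terms) = AND of negations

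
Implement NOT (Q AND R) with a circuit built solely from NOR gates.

(((Q NOR Q) NOR (R NOR R)) NOR ((Q NOR Q) NOR (R NOR R)))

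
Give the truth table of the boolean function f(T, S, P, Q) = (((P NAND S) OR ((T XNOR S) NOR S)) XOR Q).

T | S | P | Q | Output
----------------------
0 | 0 | 0 | 0 | 1
0 | 0 | 0 | 1 | 0
0 | 0 | 1 | 0 | 1
0 | 0 | 1 | 1 | 0
0 | 1 | 0 | 0 | 1
0 | 1 | 0 | 1 | 0
0 | 1 | 1 | 0 | 0
0 | 1 | 1 | 1 | 1
1 | 0 | 0 | 0 | 1
1 | 0 | 0 | 1 | 0
1 | 0 | 1 | 0 | 1
1 | 0 | 1 | 1 | 0
1 | 1 | 0 | 0 | 1
1 | 1 | 0 | 1 | 0
1 | 1 | 1 | 0 | 0
1 | 1 | 1 | 1 | 1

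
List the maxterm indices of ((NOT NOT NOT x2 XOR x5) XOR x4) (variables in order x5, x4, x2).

ΠM(1, 2, 4, 7) = (x5 OR x4 OR NOT x2) AND (x5 OR NOT x4 OR x2) AND (NOT x5 OR x4 OR x2) AND (NOT x5 OR NOT x4 OR NOT x2)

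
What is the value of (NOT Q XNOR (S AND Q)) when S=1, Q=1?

Substituting: (NOT 1 XNOR (1 AND 1))
= 0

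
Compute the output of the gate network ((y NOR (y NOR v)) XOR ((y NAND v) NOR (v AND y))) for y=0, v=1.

Substituting: ((0 NOR (0 NOR 1)) XOR ((0 NAND 1) NOR (1 AND 0)))
= 1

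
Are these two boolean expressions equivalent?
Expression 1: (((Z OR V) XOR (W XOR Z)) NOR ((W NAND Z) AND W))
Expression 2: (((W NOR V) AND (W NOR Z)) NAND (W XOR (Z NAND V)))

No. Counterexample: with V=0, Z=0, W=0, Expression 1 = 1 but Expression 2 = 0.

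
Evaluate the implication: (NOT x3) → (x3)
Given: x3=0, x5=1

Antecedent (NOT x3) = 1; consequent (x3) = 0.
1 → 0 = 0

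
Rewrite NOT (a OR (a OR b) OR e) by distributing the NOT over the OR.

NOT a AND NOT (a OR b) AND NOT e
De Morgan's: NOT(OR of terms) = AND of negations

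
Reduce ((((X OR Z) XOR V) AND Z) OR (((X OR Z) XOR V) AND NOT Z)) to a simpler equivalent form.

By distribution ((E AND v) OR (E AND NOT v) = E):
= ((X OR Z) XOR V)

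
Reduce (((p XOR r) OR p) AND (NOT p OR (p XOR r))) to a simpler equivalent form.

By distribution ((E OR v) AND (E OR NOT v) = E):
= (p XOR r)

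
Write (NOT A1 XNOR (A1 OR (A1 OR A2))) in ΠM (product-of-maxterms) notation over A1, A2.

ΠM(0, 2, 3) = (A1 OR A2) AND (NOT A1 OR A2) AND (NOT A1 OR NOT A2)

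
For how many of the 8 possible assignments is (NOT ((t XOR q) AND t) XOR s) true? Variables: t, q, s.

Satisfying assignments: (0,0,0), (0,1,0), (1,0,1), (1,1,0)
Count: 4 out of 8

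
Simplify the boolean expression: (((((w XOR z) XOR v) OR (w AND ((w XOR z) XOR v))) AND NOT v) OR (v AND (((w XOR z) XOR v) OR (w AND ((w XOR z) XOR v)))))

By distribution ((E AND v) OR (E AND NOT v) = E) then absorption (E OR (E AND v) = E):
= ((w XOR z) XOR v)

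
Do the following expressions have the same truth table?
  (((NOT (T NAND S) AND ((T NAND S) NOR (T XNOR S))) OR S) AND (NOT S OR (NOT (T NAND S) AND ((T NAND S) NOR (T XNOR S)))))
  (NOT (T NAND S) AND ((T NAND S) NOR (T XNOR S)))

Yes, they are equivalent — the two output columns agree on all 4 assignments:
T | S | Expression 1 | Expression 2
-----------------------------------
0 | 0 | 0 | 0
0 | 1 | 0 | 0
1 | 0 | 0 | 0
1 | 1 | 0 | 0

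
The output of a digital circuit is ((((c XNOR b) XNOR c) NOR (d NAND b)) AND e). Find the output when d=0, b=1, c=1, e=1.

Substituting: ((((1 XNOR 1) XNOR 1) NOR (0 NAND 1)) AND 1)
= 0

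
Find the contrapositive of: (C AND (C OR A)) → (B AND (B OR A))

Contrapositive: NOT (B AND (B OR A)) → NOT (C AND (C OR A))
Note: A statement and its contrapositive are logically equivalent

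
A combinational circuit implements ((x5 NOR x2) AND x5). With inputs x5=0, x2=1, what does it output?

Substituting: ((0 NOR 1) AND 0)
= 0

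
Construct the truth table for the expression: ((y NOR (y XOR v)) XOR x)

v | x | y | Output
------------------
0 | 0 | 0 | 1
0 | 0 | 1 | 0
0 | 1 | 0 | 0
0 | 1 | 1 | 1
1 | 0 | 0 | 0
1 | 0 | 1 | 0
1 | 1 | 0 | 1
1 | 1 | 1 | 1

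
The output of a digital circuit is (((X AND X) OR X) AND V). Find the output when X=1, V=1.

Substituting: (((1 AND 1) OR 1) AND 1)
= 1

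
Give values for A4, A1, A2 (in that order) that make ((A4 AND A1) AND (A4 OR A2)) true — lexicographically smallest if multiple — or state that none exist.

A4=1, A1=1, A2=0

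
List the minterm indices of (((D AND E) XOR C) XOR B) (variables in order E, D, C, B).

Σm(1, 2, 5, 6, 9, 10, 12, 15) = (NOT E AND NOT D AND NOT C AND B) OR (NOT E AND NOT D AND C AND NOT B) OR (NOT E AND D AND NOT C AND B) OR (NOT E AND D AND C AND NOT B) OR (E AND NOT D AND NOT C AND B) OR (E AND NOT D AND C AND NOT B) OR (E AND D AND NOT C AND NOT B) OR (E AND D AND C AND B)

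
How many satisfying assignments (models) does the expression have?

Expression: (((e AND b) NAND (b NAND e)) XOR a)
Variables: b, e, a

Satisfying assignments: (0,0,0), (0,1,0), (1,0,0), (1,1,0)
Count: 4 out of 8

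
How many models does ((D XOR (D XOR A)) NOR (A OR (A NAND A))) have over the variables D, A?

No assignment satisfies the expression.
Count: 0 out of 4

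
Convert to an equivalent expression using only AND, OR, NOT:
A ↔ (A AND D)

(A AND (A AND D)) OR (NOT A AND NOT (A AND D))
(Biconditional = both true or both false)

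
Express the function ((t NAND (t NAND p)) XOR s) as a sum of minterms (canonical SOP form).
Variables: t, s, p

Σm(0, 1, 5, 6) = (NOT t AND NOT s AND NOT p) OR (NOT t AND NOT s AND p) OR (t AND NOT s AND p) OR (t AND s AND NOT p)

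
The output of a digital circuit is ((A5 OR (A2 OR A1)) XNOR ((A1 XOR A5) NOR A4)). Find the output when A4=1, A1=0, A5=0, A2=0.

Substituting: ((0 OR (0 OR 0)) XNOR ((0 XOR 0) NOR 1))
= 1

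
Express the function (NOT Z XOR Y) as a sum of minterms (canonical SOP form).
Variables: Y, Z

Σm(0, 3) = (NOT Y AND NOT Z) OR (Y AND Z)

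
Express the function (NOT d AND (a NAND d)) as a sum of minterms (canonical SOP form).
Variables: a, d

Σm(0, 2) = (NOT a AND NOT d) OR (a AND NOT d)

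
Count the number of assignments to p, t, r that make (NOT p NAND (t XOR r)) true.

Satisfying assignments: (0,0,0), (0,1,1), (1,0,0), (1,0,1), (1,1,0), (1,1,1)
Count: 6 out of 8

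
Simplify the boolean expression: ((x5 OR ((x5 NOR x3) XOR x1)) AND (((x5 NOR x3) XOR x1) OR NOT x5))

By distribution ((E OR v) AND (E OR NOT v) = E):
= ((x5 NOR x3) XOR x1)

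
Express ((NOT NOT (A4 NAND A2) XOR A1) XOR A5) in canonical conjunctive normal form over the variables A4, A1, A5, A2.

(A4 OR A1 OR NOT A5 OR A2) AND (A4 OR A1 OR NOT A5 OR NOT A2) AND (A4 OR NOT A1 OR A5 OR A2) AND (A4 OR NOT A1 OR A5 OR NOT A2) AND (NOT A4 OR A1 OR A5 OR NOT A2) AND (NOT A4 OR A1 OR NOT A5 OR A2) AND (NOT A4 OR NOT A1 OR A5 OR A2) AND (NOT A4 OR NOT A1 OR NOT A5 OR NOT A2)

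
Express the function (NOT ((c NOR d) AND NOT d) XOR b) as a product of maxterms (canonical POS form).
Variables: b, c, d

ΠM(0, 5, 6, 7) = (b OR c OR d) AND (NOT b OR c OR NOT d) AND (NOT b OR NOT c OR d) AND (NOT b OR NOT c OR NOT d)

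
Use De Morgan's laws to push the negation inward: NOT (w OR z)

NOT w AND NOT z
De Morgan's: NOT(OR of terms) = AND of negations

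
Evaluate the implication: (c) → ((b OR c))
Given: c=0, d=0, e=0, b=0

Antecedent (c) = 0; consequent ((b OR c)) = 0.
0 → 0 = 1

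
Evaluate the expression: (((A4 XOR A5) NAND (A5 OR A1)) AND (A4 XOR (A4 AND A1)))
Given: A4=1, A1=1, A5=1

Substituting: (((1 XOR 1) NAND (1 OR 1)) AND (1 XOR (1 AND 1)))
= 0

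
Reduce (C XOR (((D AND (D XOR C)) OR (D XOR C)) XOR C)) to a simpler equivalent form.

By XOR self-cancellation ((E XOR v) XOR v = E) then absorption (E OR (E AND v) = E):
= (D XOR C)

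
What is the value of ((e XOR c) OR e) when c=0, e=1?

Substituting: ((1 XOR 0) OR 1)
= 1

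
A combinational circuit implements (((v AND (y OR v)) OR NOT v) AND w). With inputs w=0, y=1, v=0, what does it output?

Substituting: (((0 AND (1 OR 0)) OR NOT 0) AND 0)
= 0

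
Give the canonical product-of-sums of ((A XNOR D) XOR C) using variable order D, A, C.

ΠM(1, 2, 4, 7) = (D OR A OR NOT C) AND (D OR NOT A OR C) AND (NOT D OR A OR C) AND (NOT D OR NOT A OR NOT C)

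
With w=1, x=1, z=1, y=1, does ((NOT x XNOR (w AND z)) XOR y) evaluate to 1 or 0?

Substituting: ((NOT 1 XNOR (1 AND 1)) XOR 1)
= 1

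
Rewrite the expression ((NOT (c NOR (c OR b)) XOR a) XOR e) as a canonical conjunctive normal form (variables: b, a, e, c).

(b OR a OR e OR c) AND (b OR a OR NOT e OR NOT c) AND (b OR NOT a OR e OR NOT c) AND (b OR NOT a OR NOT e OR c) AND (NOT b OR a OR NOT e OR c) AND (NOT b OR a OR NOT e OR NOT c) AND (NOT b OR NOT a OR e OR c) AND (NOT b OR NOT a OR e OR NOT c)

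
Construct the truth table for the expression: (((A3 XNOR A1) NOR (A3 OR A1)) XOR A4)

A1 | A3 | A4 | Output
---------------------
0 | 0 | 0 | 0
0 | 0 | 1 | 1
0 | 1 | 0 | 0
0 | 1 | 1 | 1
1 | 0 | 0 | 0
1 | 0 | 1 | 1
1 | 1 | 0 | 0
1 | 1 | 1 | 1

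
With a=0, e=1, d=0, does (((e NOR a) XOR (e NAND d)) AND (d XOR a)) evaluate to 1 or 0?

Substituting: (((1 NOR 0) XOR (1 NAND 0)) AND (0 XOR 0))
= 0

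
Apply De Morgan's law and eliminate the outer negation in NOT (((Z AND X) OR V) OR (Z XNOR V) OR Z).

NOT ((Z AND X) OR V) AND NOT (Z XNOR V) AND NOT Z
De Morgan's: NOT(OR of terms) = AND of negations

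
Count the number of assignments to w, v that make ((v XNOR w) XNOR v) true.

Satisfying assignments: (1,0), (1,1)
Count: 2 out of 4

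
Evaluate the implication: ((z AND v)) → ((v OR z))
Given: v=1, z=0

Antecedent ((z AND v)) = 0; consequent ((v OR z)) = 1.
0 → 1 = 1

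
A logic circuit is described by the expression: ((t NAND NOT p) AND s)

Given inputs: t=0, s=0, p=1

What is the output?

Substituting: ((0 NAND NOT 1) AND 0)
= 0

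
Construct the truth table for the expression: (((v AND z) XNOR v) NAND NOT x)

z | x | v | Output
------------------
0 | 0 | 0 | 0
0 | 0 | 1 | 1
0 | 1 | 0 | 1
0 | 1 | 1 | 1
1 | 0 | 0 | 0
1 | 0 | 1 | 0
1 | 1 | 0 | 1
1 | 1 | 1 | 1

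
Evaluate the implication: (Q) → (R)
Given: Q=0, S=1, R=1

Antecedent (Q) = 0; consequent (R) = 1.
0 → 1 = 1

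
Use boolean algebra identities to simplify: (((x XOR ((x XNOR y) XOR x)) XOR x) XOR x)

By XOR self-cancellation ((E XOR v) XOR v = E) then XOR self-cancellation ((E XOR v) XOR v = E):
= (x XNOR y)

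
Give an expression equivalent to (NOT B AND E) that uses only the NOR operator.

(((B NOR B) NOR (B NOR B)) NOR (E NOR E))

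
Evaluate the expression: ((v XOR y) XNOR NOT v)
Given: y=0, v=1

Substituting: ((1 XOR 0) XNOR NOT 1)
= 0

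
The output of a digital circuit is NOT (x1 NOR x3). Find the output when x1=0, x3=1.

Substituting: NOT (0 NOR 1)
= 1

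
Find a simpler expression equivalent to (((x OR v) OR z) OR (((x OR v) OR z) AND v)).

By absorption (E OR (E AND v) = E):
= ((x OR v) OR z)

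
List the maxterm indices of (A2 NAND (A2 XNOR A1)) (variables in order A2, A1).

ΠM(3) = (NOT A2 OR NOT A1)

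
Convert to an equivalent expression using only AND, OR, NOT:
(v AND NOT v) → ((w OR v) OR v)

NOT (v AND NOT v) OR ((w OR v) OR v)
(Implication elimination: A → B = NOT A OR B)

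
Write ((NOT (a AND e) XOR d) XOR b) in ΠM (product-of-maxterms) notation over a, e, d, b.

ΠM(1, 2, 5, 6, 9, 10, 12, 15) = (a OR e OR d OR NOT b) AND (a OR e OR NOT d OR b) AND (a OR NOT e OR d OR NOT b) AND (a OR NOT e OR NOT d OR b) AND (NOT a OR e OR d OR NOT b) AND (NOT a OR e OR NOT d OR b) AND (NOT a OR NOT e OR d OR b) AND (NOT a OR NOT e OR NOT d OR NOT b)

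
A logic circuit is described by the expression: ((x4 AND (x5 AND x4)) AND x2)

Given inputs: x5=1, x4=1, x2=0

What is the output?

Substituting: ((1 AND (1 AND 1)) AND 0)
= 0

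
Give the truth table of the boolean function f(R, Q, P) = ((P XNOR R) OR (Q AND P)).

R | Q | P | Output
------------------
0 | 0 | 0 | 1
0 | 0 | 1 | 0
0 | 1 | 0 | 1
0 | 1 | 1 | 1
1 | 0 | 0 | 0
1 | 0 | 1 | 1
1 | 1 | 0 | 0
1 | 1 | 1 | 1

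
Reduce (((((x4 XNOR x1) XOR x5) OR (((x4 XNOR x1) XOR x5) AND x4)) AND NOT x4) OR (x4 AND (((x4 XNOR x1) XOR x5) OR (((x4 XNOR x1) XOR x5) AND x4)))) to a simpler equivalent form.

By distribution ((E AND v) OR (E AND NOT v) = E) then absorption (E OR (E AND v) = E):
= ((x4 XNOR x1) XOR x5)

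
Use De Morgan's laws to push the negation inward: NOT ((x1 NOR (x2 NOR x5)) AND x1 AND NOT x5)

NOT (x1 NOR (x2 NOR x5)) OR NOT x1 OR x5
De Morgan's: NOT(AND of terms) = OR of negations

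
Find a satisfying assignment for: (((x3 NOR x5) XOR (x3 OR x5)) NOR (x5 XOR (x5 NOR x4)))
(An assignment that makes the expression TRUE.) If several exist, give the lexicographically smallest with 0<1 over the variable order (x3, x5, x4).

UNSATISFIABLE - no assignment makes this expression true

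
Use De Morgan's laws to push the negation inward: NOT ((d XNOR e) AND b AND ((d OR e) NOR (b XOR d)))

NOT (d XNOR e) OR NOT b OR NOT ((d OR e) NOR (b XOR d))
De Morgan's: NOT(AND of terms) = OR of negations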